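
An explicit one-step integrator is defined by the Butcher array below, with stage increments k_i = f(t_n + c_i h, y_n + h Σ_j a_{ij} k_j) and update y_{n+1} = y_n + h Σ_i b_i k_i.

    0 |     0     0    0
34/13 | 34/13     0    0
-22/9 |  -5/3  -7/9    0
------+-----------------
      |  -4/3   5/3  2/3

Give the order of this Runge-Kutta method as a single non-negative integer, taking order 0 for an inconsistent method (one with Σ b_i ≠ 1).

1

b = (-4/3, 5/3, 2/3)
c = (0, 34/13, -22/9)
Ac = (0, 0, -238/117)
Σ b_i: (-4/3)·1 + 5/3·1 + 2/3·1 = 1 ✓
b·c: 5/3·34/13 + 2/3·(-22/9) = 958/351 ≠ 1/2 ⇒ order 1.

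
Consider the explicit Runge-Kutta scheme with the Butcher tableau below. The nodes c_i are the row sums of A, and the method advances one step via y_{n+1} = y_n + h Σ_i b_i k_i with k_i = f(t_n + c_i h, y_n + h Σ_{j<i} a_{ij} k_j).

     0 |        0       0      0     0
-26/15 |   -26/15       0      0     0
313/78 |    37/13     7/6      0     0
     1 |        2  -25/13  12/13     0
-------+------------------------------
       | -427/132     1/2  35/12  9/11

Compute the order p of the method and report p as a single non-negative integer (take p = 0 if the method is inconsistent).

b = (-427/132, 1/2, 35/12, 9/11)
c = (0, -26/15, 313/78, 1)
Ac = (0, 0, -91/45, 3568/507)
Σ b_i: (-427/132)·1 + 1/2·1 + 35/12·1 + 9/11·1 = 1 ✓
b·c: 1/2·(-26/15) + 35/12·313/78 + 9/11·1 = 600029/51480 ≠ 1/2 ⇒ order 1.

1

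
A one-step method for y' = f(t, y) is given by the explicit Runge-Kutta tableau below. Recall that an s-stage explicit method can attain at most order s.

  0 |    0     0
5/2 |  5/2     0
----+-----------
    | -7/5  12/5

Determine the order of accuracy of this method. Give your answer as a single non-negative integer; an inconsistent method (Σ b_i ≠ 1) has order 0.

1

b = (-7/5, 12/5)
c = (0, 5/2)
Σ b_i: (-7/5)·1 + 12/5·1 = 1 ✓
b·c: 12/5·5/2 = 6 ≠ 1/2 ⇒ order 1.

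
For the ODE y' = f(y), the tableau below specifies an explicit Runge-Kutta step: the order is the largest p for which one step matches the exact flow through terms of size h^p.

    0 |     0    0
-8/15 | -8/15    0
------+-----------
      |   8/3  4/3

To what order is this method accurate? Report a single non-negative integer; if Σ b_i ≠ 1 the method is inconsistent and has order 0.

0

b = (8/3, 4/3)
c = (0, -8/15)
Σ b_i: 8/3·1 + 4/3·1 = 4 ≠ 1 ⇒ order 0.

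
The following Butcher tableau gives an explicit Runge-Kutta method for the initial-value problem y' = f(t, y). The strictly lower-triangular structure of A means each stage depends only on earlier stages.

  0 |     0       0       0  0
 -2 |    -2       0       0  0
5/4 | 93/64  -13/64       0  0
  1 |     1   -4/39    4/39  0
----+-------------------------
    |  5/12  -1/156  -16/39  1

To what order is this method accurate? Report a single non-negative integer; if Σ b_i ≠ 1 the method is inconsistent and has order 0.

b = (5/12, -1/156, -16/39, 1)
c = (0, -2, 5/4, 1)
Ac = (0, 0, 13/32, 1/3)
Σ b_i: 5/12·1 + (-1/156)·1 + (-16/39)·1 + 1·1 = 1 ✓
b·c: (-1/156)·(-2) + (-16/39)·5/4 + 1·1 = 1/2 ✓
b·c²: (-1/156)·4 + (-16/39)·25/16 + 1·1 = 1/3 ✓
b·Ac: (-16/39)·13/32 + 1·1/3 = 1/6 ✓
b·c³: (-1/156)·(-8) + (-16/39)·125/64 + 1·1 = 1/4 ✓
b·(c∘Ac): (-16/39)·65/128 + 1·1/3 = 1/8 ✓
b·Ac²: (-16/39)·(-13/16) + 1·(-1/4) = 1/12 ✓
b·A²c: 1·1/24 = 1/24 ✓; 4 stages ⇒ order 4.

4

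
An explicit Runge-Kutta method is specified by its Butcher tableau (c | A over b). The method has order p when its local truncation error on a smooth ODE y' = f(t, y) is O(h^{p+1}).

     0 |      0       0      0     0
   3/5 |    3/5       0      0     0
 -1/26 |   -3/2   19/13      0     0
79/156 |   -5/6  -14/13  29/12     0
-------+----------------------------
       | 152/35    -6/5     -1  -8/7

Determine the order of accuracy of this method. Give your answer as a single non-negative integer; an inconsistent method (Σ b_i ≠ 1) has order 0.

b = (152/35, -6/5, -1, -8/7)
c = (0, 3/5, -1/26, 79/156)
Ac = (0, 0, 57/65, -1153/1560)
Σ b_i: 152/35·1 + (-6/5)·1 + (-1)·1 + (-8/7)·1 = 1 ✓
b·c: (-6/5)·3/5 + (-1)·(-1/26) + (-8/7)·79/156 = -17203/13650 ≠ 1/2 ⇒ order 1.

1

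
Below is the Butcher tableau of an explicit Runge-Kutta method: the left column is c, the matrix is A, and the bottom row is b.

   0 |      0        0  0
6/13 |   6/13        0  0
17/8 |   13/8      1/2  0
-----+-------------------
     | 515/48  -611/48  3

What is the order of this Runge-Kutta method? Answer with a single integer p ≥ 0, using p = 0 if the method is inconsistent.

2

b = (515/48, -611/48, 3)
c = (0, 6/13, 17/8)
Ac = (0, 0, 3/13)
Σ b_i: 515/48·1 + (-611/48)·1 + 3·1 = 1 ✓
b·c: (-611/48)·6/13 + 3·17/8 = 1/2 ✓
b·c²: (-611/48)·36/169 + 3·289/64 = 9015/832 ≠ 1/3 ⇒ order 2.
b·Ac: 3·3/13 = 9/13 ≠ 1/6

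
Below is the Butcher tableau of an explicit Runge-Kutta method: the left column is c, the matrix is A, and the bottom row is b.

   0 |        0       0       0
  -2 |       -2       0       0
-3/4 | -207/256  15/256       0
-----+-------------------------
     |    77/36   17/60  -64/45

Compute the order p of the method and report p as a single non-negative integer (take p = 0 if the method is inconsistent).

3

b = (77/36, 17/60, -64/45)
c = (0, -2, -3/4)
Ac = (0, 0, -15/128)
Σ b_i: 77/36·1 + 17/60·1 + (-64/45)·1 = 1 ✓
b·c: 17/60·(-2) + (-64/45)·(-3/4) = 1/2 ✓
b·c²: 17/60·4 + (-64/45)·9/16 = 1/3 ✓
b·Ac: (-64/45)·(-15/128) = 1/6 ✓; 3 stages ⇒ order 3.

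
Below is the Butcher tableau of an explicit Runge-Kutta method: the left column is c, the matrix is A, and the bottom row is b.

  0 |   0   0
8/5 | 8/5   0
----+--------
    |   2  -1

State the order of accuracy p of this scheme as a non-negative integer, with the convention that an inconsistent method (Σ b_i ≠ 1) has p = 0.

1

b = (2, -1)
c = (0, 8/5)
Σ b_i: 2·1 + (-1)·1 = 1 ✓
b·c: (-1)·8/5 = -8/5 ≠ 1/2 ⇒ order 1.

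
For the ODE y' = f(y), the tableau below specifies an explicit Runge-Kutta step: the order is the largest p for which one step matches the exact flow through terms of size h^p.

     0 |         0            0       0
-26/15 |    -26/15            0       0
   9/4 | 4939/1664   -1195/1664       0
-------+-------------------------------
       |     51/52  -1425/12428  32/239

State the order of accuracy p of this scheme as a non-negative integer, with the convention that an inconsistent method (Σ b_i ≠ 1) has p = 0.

3

b = (51/52, -1425/12428, 32/239)
c = (0, -26/15, 9/4)
Ac = (0, 0, 239/192)
Σ b_i: 51/52·1 + (-1425/12428)·1 + 32/239·1 = 1 ✓
b·c: (-1425/12428)·(-26/15) + 32/239·9/4 = 1/2 ✓
b·c²: (-1425/12428)·676/225 + 32/239·81/16 = 1/3 ✓
b·Ac: 32/239·239/192 = 1/6 ✓; 3 stages ⇒ order 3.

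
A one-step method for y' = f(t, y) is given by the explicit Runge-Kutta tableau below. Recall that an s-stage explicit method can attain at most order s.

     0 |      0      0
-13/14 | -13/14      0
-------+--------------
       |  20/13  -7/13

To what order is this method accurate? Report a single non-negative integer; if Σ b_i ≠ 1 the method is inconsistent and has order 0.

b = (20/13, -7/13)
c = (0, -13/14)
Σ b_i: 20/13·1 + (-7/13)·1 = 1 ✓
b·c: (-7/13)·(-13/14) = 1/2 ✓; 2 stages ⇒ order 2.

2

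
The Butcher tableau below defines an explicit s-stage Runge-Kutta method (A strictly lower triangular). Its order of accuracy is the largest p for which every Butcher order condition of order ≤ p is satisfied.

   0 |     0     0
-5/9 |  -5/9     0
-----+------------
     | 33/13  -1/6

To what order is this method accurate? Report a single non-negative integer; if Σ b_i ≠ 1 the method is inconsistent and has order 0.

0

b = (33/13, -1/6)
c = (0, -5/9)
Σ b_i: 33/13·1 + (-1/6)·1 = 185/78 ≠ 1 ⇒ order 0.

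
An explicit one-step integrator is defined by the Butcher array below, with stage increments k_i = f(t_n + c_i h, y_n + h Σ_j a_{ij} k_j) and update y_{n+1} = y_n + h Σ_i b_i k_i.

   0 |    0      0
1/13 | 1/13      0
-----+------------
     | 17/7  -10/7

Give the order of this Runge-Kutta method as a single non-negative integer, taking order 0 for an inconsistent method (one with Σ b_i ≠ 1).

1

b = (17/7, -10/7)
c = (0, 1/13)
Σ b_i: 17/7·1 + (-10/7)·1 = 1 ✓
b·c: (-10/7)·1/13 = -10/91 ≠ 1/2 ⇒ order 1.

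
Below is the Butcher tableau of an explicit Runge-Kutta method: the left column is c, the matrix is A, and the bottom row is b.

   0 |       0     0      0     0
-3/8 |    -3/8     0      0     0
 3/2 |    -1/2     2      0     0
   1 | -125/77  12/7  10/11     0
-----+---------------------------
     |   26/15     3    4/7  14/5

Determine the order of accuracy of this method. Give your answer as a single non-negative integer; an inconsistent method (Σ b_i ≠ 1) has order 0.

0

b = (26/15, 3, 4/7, 14/5)
c = (0, -3/8, 3/2, 1)
Ac = (0, 0, -3/4, 111/154)
Σ b_i: 26/15·1 + 3·1 + 4/7·1 + 14/5·1 = 851/105 ≠ 1 ⇒ order 0.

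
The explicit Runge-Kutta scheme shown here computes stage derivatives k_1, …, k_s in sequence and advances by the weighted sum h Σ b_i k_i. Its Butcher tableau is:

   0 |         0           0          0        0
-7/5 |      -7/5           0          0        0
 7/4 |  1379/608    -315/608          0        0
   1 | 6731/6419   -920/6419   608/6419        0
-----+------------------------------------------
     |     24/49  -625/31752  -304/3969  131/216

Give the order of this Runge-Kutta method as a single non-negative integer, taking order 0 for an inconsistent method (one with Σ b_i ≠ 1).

4

b = (24/49, -625/31752, -304/3969, 131/216)
c = (0, -7/5, 7/4, 1)
Ac = (0, 0, 441/608, 48/131)
Σ b_i: 24/49·1 + (-625/31752)·1 + (-304/3969)·1 + 131/216·1 = 1 ✓
b·c: (-625/31752)·(-7/5) + (-304/3969)·7/4 + 131/216·1 = 1/2 ✓
b·c²: (-625/31752)·49/25 + (-304/3969)·49/16 + 131/216·1 = 1/3 ✓
b·Ac: (-304/3969)·441/608 + 131/216·48/131 = 1/6 ✓
b·c³: (-625/31752)·(-343/125) + (-304/3969)·343/64 + 131/216·1 = 1/4 ✓
b·(c∘Ac): (-304/3969)·3087/2432 + 131/216·48/131 = 1/8 ✓
b·Ac²: (-304/3969)·(-3087/3040) + 131/216·6/655 = 1/12 ✓
b·A²c: 131/216·9/131 = 1/24 ✓; 4 stages ⇒ order 4.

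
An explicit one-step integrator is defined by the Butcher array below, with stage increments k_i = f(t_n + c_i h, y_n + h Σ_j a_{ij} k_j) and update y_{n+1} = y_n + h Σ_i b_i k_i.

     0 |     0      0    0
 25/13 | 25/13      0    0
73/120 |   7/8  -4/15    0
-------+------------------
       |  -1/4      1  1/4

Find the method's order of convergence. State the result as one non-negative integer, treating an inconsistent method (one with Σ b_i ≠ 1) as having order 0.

1

b = (-1/4, 1, 1/4)
c = (0, 25/13, 73/120)
Ac = (0, 0, -20/39)
Σ b_i: (-1/4)·1 + 1·1 + 1/4·1 = 1 ✓
b·c: 1·25/13 + 1/4·73/120 = 12949/6240 ≠ 1/2 ⇒ order 1.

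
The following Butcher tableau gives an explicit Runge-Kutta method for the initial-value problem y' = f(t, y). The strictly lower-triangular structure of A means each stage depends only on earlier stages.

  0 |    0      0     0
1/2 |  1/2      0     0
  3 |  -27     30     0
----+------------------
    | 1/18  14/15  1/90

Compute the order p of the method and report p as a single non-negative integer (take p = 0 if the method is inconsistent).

3

b = (1/18, 14/15, 1/90)
c = (0, 1/2, 3)
Ac = (0, 0, 15)
Σ b_i: 1/18·1 + 14/15·1 + 1/90·1 = 1 ✓
b·c: 14/15·1/2 + 1/90·3 = 1/2 ✓
b·c²: 14/15·1/4 + 1/90·9 = 1/3 ✓
b·Ac: 1/90·15 = 1/6 ✓; 3 stages ⇒ order 3.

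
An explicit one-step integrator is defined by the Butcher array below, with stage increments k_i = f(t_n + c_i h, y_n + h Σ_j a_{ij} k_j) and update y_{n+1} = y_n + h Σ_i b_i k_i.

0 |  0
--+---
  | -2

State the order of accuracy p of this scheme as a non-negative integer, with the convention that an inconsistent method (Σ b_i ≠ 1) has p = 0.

0

b = (-2)
c = (0)
Σ b_i: (-2)·1 = -2 ≠ 1 ⇒ order 0.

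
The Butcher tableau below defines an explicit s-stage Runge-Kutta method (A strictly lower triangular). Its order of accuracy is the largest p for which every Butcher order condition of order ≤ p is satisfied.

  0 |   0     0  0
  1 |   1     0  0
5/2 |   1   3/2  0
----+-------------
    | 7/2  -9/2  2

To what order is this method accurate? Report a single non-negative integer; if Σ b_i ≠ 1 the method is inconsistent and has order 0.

2

b = (7/2, -9/2, 2)
c = (0, 1, 5/2)
Ac = (0, 0, 3/2)
Σ b_i: 7/2·1 + (-9/2)·1 + 2·1 = 1 ✓
b·c: (-9/2)·1 + 2·5/2 = 1/2 ✓
b·c²: (-9/2)·1 + 2·25/4 = 8 ≠ 1/3 ⇒ order 2.
b·Ac: 2·3/2 = 3 ≠ 1/6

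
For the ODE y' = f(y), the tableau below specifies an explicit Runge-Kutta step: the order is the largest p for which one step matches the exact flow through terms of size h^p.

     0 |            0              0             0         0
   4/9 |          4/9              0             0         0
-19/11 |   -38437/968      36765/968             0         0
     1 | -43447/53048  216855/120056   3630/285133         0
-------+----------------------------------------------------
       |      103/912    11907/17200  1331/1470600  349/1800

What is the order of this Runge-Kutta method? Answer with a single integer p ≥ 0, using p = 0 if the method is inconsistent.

b = (103/912, 11907/17200, 1331/1470600, 349/1800)
c = (0, 4/9, -19/11, 1)
Ac = (0, 0, 4085/242, 545/698)
Σ b_i: 103/912·1 + 11907/17200·1 + 1331/1470600·1 + 349/1800·1 = 1 ✓
b·c: 11907/17200·4/9 + 1331/1470600·(-19/11) + 349/1800·1 = 1/2 ✓
b·c²: 11907/17200·16/81 + 1331/1470600·361/121 + 349/1800·1 = 1/3 ✓
b·Ac: 1331/1470600·4085/242 + 349/1800·545/698 = 1/6 ✓
b·c³: 11907/17200·64/729 + 1331/1470600·(-6859/1331) + 349/1800·1 = 1/4 ✓
b·(c∘Ac): 1331/1470600·(-77615/2662) + 349/1800·545/698 = 1/8 ✓
b·Ac²: 1331/1470600·8170/1089 + 349/1800·1240/3141 = 1/12 ✓
b·A²c: 349/1800·75/349 = 1/24 ✓; 4 stages ⇒ order 4.

4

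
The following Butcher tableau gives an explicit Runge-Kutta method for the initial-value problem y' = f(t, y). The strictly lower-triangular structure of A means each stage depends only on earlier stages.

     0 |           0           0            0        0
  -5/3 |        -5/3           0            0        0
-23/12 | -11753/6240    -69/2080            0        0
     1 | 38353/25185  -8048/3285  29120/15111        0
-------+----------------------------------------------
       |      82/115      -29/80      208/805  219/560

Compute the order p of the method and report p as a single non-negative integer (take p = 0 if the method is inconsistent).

b = (82/115, -29/80, 208/805, 219/560)
c = (0, -5/3, -23/12, 1)
Ac = (0, 0, 23/416, 256/657)
Σ b_i: 82/115·1 + (-29/80)·1 + 208/805·1 + 219/560·1 = 1 ✓
b·c: (-29/80)·(-5/3) + 208/805·(-23/12) + 219/560·1 = 1/2 ✓
b·c²: (-29/80)·25/9 + 208/805·529/144 + 219/560·1 = 1/3 ✓
b·Ac: 208/805·23/416 + 219/560·256/657 = 1/6 ✓
b·c³: (-29/80)·(-125/27) + 208/805·(-12167/1728) + 219/560·1 = 1/4 ✓
b·(c∘Ac): 208/805·(-529/4992) + 219/560·256/657 = 1/8 ✓
b·Ac²: 208/805·(-115/1248) + 219/560·20/73 = 1/12 ✓
b·A²c: 219/560·70/657 = 1/24 ✓; 4 stages ⇒ order 4.

4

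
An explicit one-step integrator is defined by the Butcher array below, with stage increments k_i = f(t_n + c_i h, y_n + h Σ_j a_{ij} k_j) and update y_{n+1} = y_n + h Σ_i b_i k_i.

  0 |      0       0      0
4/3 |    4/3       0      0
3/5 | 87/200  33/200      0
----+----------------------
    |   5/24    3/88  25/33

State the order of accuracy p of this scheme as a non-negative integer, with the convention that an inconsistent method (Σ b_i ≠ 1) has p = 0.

b = (5/24, 3/88, 25/33)
c = (0, 4/3, 3/5)
Ac = (0, 0, 11/50)
Σ b_i: 5/24·1 + 3/88·1 + 25/33·1 = 1 ✓
b·c: 3/88·4/3 + 25/33·3/5 = 1/2 ✓
b·c²: 3/88·16/9 + 25/33·9/25 = 1/3 ✓
b·Ac: 25/33·11/50 = 1/6 ✓; 3 stages ⇒ order 3.

3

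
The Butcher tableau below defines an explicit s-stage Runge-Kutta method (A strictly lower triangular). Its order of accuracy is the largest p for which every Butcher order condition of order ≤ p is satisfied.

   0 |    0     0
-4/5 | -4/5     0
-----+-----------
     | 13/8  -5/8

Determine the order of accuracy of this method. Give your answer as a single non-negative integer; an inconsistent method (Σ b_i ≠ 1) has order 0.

2

b = (13/8, -5/8)
c = (0, -4/5)
Σ b_i: 13/8·1 + (-5/8)·1 = 1 ✓
b·c: (-5/8)·(-4/5) = 1/2 ✓; 2 stages ⇒ order 2.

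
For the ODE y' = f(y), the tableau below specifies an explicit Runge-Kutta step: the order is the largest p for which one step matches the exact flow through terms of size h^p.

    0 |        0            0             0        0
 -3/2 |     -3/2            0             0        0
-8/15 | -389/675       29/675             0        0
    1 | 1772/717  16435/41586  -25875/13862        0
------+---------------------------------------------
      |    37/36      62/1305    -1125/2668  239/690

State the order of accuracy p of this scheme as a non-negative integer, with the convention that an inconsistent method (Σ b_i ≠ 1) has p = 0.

4

b = (37/36, 62/1305, -1125/2668, 239/690)
c = (0, -3/2, -8/15, 1)
Ac = (0, 0, -29/450, 385/956)
Σ b_i: 37/36·1 + 62/1305·1 + (-1125/2668)·1 + 239/690·1 = 1 ✓
b·c: 62/1305·(-3/2) + (-1125/2668)·(-8/15) + 239/690·1 = 1/2 ✓
b·c²: 62/1305·9/4 + (-1125/2668)·64/225 + 239/690·1 = 1/3 ✓
b·Ac: (-1125/2668)·(-29/450) + 239/690·385/956 = 1/6 ✓
b·c³: 62/1305·(-27/8) + (-1125/2668)·(-512/3375) + 239/690·1 = 1/4 ✓
b·(c∘Ac): (-1125/2668)·116/3375 + 239/690·385/956 = 1/8 ✓
b·Ac²: (-1125/2668)·29/300 + 239/690·685/1912 = 1/12 ✓
b·A²c: 239/690·115/956 = 1/24 ✓; 4 stages ⇒ order 4.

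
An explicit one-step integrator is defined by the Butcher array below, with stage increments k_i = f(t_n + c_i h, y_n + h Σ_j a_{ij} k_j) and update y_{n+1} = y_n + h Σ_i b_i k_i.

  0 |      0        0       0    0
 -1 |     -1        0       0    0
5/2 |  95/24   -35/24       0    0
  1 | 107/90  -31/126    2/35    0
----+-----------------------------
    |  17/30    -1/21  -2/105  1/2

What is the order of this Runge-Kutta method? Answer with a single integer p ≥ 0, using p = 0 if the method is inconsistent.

b = (17/30, -1/21, -2/105, 1/2)
c = (0, -1, 5/2, 1)
Ac = (0, 0, 35/24, 7/18)
Σ b_i: 17/30·1 + (-1/21)·1 + (-2/105)·1 + 1/2·1 = 1 ✓
b·c: (-1/21)·(-1) + (-2/105)·5/2 + 1/2·1 = 1/2 ✓
b·c²: (-1/21)·1 + (-2/105)·25/4 + 1/2·1 = 1/3 ✓
b·Ac: (-2/105)·35/24 + 1/2·7/18 = 1/6 ✓
b·c³: (-1/21)·(-1) + (-2/105)·125/8 + 1/2·1 = 1/4 ✓
b·(c∘Ac): (-2/105)·175/48 + 1/2·7/18 = 1/8 ✓
b·Ac²: (-2/105)·(-35/24) + 1/2·1/9 = 1/12 ✓
b·A²c: 1/2·1/12 = 1/24 ✓; 4 stages ⇒ order 4.

4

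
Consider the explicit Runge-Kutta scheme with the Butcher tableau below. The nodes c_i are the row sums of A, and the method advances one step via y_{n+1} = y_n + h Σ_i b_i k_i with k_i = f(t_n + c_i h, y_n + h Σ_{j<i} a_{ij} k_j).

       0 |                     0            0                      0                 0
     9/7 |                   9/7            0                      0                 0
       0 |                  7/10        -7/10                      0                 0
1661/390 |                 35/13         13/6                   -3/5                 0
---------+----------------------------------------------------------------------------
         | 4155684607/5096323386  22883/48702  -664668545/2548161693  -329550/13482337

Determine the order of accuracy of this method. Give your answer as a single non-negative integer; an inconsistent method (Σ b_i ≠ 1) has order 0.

b = (4155684607/5096323386, 22883/48702, -664668545/2548161693, -329550/13482337)
c = (0, 9/7, 0, 1661/390)
Ac = (0, 0, -9/10, 39/14)
Σ b_i: 4155684607/5096323386·1 + 22883/48702·1 + (-664668545/2548161693)·1 + (-329550/13482337)·1 = 1 ✓
b·c: 22883/48702·9/7 + (-329550/13482337)·1661/390 = 1/2 ✓
b·c²: 22883/48702·81/49 + (-329550/13482337)·2758921/152100 = 1/3 ✓
b·Ac: (-664668545/2548161693)·(-9/10) + (-329550/13482337)·39/14 = 1/6 ✓
b·c³: 22883/48702·729/343 + (-329550/13482337)·4582567781/59319000 = -1121/1260 ≠ 1/4 ⇒ order 3.
b·(c∘Ac): (-329550/13482337)·1661/140 = -32955/113638 ≠ 1/8
b·Ac²: (-664668545/2548161693)·(-81/70) + (-329550/13482337)·351/98 = 3/14 ≠ 1/12
b·A²c: (-329550/13482337)·27/50 = -177957/13482337 ≠ 1/24

3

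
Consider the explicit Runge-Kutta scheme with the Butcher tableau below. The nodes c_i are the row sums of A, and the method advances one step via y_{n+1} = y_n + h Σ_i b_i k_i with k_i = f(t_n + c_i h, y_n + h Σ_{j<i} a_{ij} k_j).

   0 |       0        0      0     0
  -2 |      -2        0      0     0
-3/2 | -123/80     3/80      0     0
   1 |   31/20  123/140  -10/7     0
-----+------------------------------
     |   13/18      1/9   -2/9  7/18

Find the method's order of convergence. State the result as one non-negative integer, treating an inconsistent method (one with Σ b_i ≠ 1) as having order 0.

4

b = (13/18, 1/9, -2/9, 7/18)
c = (0, -2, -3/2, 1)
Ac = (0, 0, -3/40, 27/70)
Σ b_i: 13/18·1 + 1/9·1 + (-2/9)·1 + 7/18·1 = 1 ✓
b·c: 1/9·(-2) + (-2/9)·(-3/2) + 7/18·1 = 1/2 ✓
b·c²: 1/9·4 + (-2/9)·9/4 + 7/18·1 = 1/3 ✓
b·Ac: (-2/9)·(-3/40) + 7/18·27/70 = 1/6 ✓
b·c³: 1/9·(-8) + (-2/9)·(-27/8) + 7/18·1 = 1/4 ✓
b·(c∘Ac): (-2/9)·9/80 + 7/18·27/70 = 1/8 ✓
b·Ac²: (-2/9)·3/20 + 7/18·3/10 = 1/12 ✓
b·A²c: 7/18·3/28 = 1/24 ✓; 4 stages ⇒ order 4.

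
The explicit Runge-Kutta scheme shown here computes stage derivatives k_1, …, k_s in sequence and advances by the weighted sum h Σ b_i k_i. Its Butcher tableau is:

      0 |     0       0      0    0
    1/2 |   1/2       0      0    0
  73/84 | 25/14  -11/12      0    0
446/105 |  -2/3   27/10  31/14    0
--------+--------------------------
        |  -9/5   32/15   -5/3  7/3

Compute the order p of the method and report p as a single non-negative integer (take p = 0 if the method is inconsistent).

b = (-9/5, 32/15, -5/3, 7/3)
c = (0, 1/2, 73/84, 446/105)
Ac = (0, 0, -11/24, 19253/5880)
Σ b_i: (-9/5)·1 + 32/15·1 + (-5/3)·1 + 7/3·1 = 1 ✓
b·c: 32/15·1/2 + (-5/3)·73/84 + 7/3·446/105 = 12007/1260 ≠ 1/2 ⇒ order 1.

1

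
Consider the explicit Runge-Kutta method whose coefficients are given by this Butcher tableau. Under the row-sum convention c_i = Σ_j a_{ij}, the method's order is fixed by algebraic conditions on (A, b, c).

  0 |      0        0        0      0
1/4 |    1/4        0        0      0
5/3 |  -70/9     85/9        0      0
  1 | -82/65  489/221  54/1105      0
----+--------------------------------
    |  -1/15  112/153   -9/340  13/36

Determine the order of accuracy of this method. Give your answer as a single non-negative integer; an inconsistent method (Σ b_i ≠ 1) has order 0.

b = (-1/15, 112/153, -9/340, 13/36)
c = (0, 1/4, 5/3, 1)
Ac = (0, 0, 85/36, 33/52)
Σ b_i: (-1/15)·1 + 112/153·1 + (-9/340)·1 + 13/36·1 = 1 ✓
b·c: 112/153·1/4 + (-9/340)·5/3 + 13/36·1 = 1/2 ✓
b·c²: 112/153·1/16 + (-9/340)·25/9 + 13/36·1 = 1/3 ✓
b·Ac: (-9/340)·85/36 + 13/36·33/52 = 1/6 ✓
b·c³: 112/153·1/64 + (-9/340)·125/27 + 13/36·1 = 1/4 ✓
b·(c∘Ac): (-9/340)·425/108 + 13/36·33/52 = 1/8 ✓
b·Ac²: (-9/340)·85/144 + 13/36·57/208 = 1/12 ✓
b·A²c: 13/36·3/26 = 1/24 ✓; 4 stages ⇒ order 4.

4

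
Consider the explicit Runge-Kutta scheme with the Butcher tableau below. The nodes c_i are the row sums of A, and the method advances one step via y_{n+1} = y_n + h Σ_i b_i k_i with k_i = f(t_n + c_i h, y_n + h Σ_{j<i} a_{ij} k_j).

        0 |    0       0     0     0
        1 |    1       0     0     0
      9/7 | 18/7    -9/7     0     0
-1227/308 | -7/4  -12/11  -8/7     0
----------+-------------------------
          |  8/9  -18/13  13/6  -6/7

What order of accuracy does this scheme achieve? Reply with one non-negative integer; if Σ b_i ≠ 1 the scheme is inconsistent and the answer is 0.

0

b = (8/9, -18/13, 13/6, -6/7)
c = (0, 1, 9/7, -1227/308)
Ac = (0, 0, -9/7, -1380/539)
Σ b_i: 8/9·1 + (-18/13)·1 + 13/6·1 + (-6/7)·1 = 1333/1638 ≠ 1 ⇒ order 0.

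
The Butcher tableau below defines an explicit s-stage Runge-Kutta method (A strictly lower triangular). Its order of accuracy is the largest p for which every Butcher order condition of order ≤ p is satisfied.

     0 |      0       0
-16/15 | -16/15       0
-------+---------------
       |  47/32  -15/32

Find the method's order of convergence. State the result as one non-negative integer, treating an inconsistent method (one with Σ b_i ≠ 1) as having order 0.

2

b = (47/32, -15/32)
c = (0, -16/15)
Σ b_i: 47/32·1 + (-15/32)·1 = 1 ✓
b·c: (-15/32)·(-16/15) = 1/2 ✓; 2 stages ⇒ order 2.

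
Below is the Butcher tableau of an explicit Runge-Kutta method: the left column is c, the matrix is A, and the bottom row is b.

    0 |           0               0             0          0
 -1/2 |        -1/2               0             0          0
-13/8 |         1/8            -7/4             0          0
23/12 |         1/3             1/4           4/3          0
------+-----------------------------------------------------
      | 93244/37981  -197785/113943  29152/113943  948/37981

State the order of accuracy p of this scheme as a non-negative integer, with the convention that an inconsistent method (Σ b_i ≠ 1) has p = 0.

b = (93244/37981, -197785/113943, 29152/113943, 948/37981)
c = (0, -1/2, -13/8, 23/12)
Ac = (0, 0, 7/8, -55/24)
Σ b_i: 93244/37981·1 + (-197785/113943)·1 + 29152/113943·1 + 948/37981·1 = 1 ✓
b·c: (-197785/113943)·(-1/2) + 29152/113943·(-13/8) + 948/37981·23/12 = 1/2 ✓
b·c²: (-197785/113943)·1/4 + 29152/113943·169/64 + 948/37981·529/144 = 1/3 ✓
b·Ac: 29152/113943·7/8 + 948/37981·(-55/24) = 1/6 ✓
b·c³: (-197785/113943)·(-1/8) + 29152/113943·(-2197/512) + 948/37981·12167/1728 = -1928249/2734632 ≠ 1/4 ⇒ order 3.
b·(c∘Ac): 29152/113943·(-91/64) + 948/37981·(-1265/288) = -431539/911544 ≠ 1/8
b·Ac²: 29152/113943·(-7/16) + 948/37981·43/12 = -2563/113943 ≠ 1/12
b·A²c: 948/37981·7/6 = 1106/37981 ≠ 1/24

3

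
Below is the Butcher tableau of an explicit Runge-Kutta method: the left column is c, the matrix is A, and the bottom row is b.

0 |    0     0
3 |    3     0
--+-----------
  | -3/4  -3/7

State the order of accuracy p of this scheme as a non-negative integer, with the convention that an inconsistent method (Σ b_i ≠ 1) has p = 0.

b = (-3/4, -3/7)
c = (0, 3)
Σ b_i: (-3/4)·1 + (-3/7)·1 = -33/28 ≠ 1 ⇒ order 0.

0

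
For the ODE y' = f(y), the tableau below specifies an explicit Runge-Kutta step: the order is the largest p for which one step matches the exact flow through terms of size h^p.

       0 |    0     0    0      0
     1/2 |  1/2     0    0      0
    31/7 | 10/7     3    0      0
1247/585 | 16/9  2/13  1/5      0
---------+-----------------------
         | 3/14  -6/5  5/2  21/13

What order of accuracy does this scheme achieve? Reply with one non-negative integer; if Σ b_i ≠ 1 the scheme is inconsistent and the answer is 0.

b = (3/14, -6/5, 5/2, 21/13)
c = (0, 1/2, 31/7, 1247/585)
Ac = (0, 0, 3/2, 438/455)
Σ b_i: 3/14·1 + (-6/5)·1 + 5/2·1 + 21/13·1 = 1424/455 ≠ 1 ⇒ order 0.

0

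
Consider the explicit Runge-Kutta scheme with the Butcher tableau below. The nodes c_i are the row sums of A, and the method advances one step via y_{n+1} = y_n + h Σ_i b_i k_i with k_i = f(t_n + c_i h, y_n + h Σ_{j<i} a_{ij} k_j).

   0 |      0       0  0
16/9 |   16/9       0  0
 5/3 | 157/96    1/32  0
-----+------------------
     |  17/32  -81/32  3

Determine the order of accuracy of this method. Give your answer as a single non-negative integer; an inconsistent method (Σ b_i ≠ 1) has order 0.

b = (17/32, -81/32, 3)
c = (0, 16/9, 5/3)
Ac = (0, 0, 1/18)
Σ b_i: 17/32·1 + (-81/32)·1 + 3·1 = 1 ✓
b·c: (-81/32)·16/9 + 3·5/3 = 1/2 ✓
b·c²: (-81/32)·256/81 + 3·25/9 = 1/3 ✓
b·Ac: 3·1/18 = 1/6 ✓; 3 stages ⇒ order 3.

3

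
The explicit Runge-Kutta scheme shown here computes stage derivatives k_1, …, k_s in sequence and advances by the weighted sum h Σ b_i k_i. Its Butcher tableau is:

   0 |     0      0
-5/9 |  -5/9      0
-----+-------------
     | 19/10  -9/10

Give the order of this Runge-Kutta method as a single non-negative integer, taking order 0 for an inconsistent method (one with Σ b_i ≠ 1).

2

b = (19/10, -9/10)
c = (0, -5/9)
Σ b_i: 19/10·1 + (-9/10)·1 = 1 ✓
b·c: (-9/10)·(-5/9) = 1/2 ✓; 2 stages ⇒ order 2.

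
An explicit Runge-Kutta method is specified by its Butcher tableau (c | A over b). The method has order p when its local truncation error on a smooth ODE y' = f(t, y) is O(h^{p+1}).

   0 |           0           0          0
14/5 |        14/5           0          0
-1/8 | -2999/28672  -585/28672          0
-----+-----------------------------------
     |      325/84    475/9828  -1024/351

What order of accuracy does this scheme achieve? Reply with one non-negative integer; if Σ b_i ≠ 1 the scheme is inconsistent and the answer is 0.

b = (325/84, 475/9828, -1024/351)
c = (0, 14/5, -1/8)
Ac = (0, 0, -117/2048)
Σ b_i: 325/84·1 + 475/9828·1 + (-1024/351)·1 = 1 ✓
b·c: 475/9828·14/5 + (-1024/351)·(-1/8) = 1/2 ✓
b·c²: 475/9828·196/25 + (-1024/351)·1/64 = 1/3 ✓
b·Ac: (-1024/351)·(-117/2048) = 1/6 ✓; 3 stages ⇒ order 3.

3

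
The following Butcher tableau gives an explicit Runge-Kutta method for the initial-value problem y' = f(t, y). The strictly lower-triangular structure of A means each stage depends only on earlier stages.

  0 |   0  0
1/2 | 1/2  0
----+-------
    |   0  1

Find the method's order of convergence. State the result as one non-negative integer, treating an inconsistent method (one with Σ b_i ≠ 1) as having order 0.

2

b = (0, 1)
c = (0, 1/2)
Σ b_i: 1·1 = 1 ✓
b·c: 1·1/2 = 1/2 ✓; 2 stages ⇒ order 2.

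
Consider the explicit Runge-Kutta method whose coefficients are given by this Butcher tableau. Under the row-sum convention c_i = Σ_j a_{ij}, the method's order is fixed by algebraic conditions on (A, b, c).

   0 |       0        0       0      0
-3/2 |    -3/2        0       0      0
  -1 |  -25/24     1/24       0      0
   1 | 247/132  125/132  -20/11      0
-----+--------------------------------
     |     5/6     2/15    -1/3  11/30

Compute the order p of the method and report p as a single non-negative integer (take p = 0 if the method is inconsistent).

b = (5/6, 2/15, -1/3, 11/30)
c = (0, -3/2, -1, 1)
Ac = (0, 0, -1/16, 35/88)
Σ b_i: 5/6·1 + 2/15·1 + (-1/3)·1 + 11/30·1 = 1 ✓
b·c: 2/15·(-3/2) + (-1/3)·(-1) + 11/30·1 = 1/2 ✓
b·c²: 2/15·9/4 + (-1/3)·1 + 11/30·1 = 1/3 ✓
b·Ac: (-1/3)·(-1/16) + 11/30·35/88 = 1/6 ✓
b·c³: 2/15·(-27/8) + (-1/3)·(-1) + 11/30·1 = 1/4 ✓
b·(c∘Ac): (-1/3)·1/16 + 11/30·35/88 = 1/8 ✓
b·Ac²: (-1/3)·3/32 + 11/30·5/16 = 1/12 ✓
b·A²c: 11/30·5/44 = 1/24 ✓; 4 stages ⇒ order 4.

4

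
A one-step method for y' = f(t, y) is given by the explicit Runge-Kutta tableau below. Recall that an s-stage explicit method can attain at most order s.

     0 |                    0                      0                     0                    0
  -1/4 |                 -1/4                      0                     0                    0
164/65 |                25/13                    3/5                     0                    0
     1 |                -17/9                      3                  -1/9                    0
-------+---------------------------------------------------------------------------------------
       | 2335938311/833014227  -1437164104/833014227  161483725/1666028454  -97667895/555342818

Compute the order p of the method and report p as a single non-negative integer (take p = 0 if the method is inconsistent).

3

b = (2335938311/833014227, -1437164104/833014227, 161483725/1666028454, -97667895/555342818)
c = (0, -1/4, 164/65, 1)
Ac = (0, 0, -3/20, -2411/2340)
Σ b_i: 2335938311/833014227·1 + (-1437164104/833014227)·1 + 161483725/1666028454·1 + (-97667895/555342818)·1 = 1 ✓
b·c: (-1437164104/833014227)·(-1/4) + 161483725/1666028454·164/65 + (-97667895/555342818)·1 = 1/2 ✓
b·c²: (-1437164104/833014227)·1/16 + 161483725/1666028454·26896/4225 + (-97667895/555342818)·1 = 1/3 ✓
b·Ac: 161483725/1666028454·(-3/20) + (-97667895/555342818)·(-2411/2340) = 1/6 ✓
b·c³: (-1437164104/833014227)·(-1/64) + 161483725/1666028454·4410944/274625 + (-97667895/555342818)·1 = 203286254247/144389132680 ≠ 1/4 ⇒ order 3.
b·(c∘Ac): 161483725/1666028454·(-123/325) + (-97667895/555342818)·(-2411/2340) = 963114355/6664113816 ≠ 1/8
b·Ac²: 161483725/1666028454·3/80 + (-97667895/555342818)·(-316261/608400) = 41175166499/433167398040 ≠ 1/12
b·A²c: (-97667895/555342818)·1/60 = -6511193/2221371272 ≠ 1/24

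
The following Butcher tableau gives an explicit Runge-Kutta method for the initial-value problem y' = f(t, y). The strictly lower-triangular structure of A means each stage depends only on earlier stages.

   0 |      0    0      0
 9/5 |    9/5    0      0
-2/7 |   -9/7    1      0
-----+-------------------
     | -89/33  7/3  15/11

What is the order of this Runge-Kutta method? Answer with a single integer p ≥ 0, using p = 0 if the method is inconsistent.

1

b = (-89/33, 7/3, 15/11)
c = (0, 9/5, -2/7)
Ac = (0, 0, 9/5)
Σ b_i: (-89/33)·1 + 7/3·1 + 15/11·1 = 1 ✓
b·c: 7/3·9/5 + 15/11·(-2/7) = 1467/385 ≠ 1/2 ⇒ order 1.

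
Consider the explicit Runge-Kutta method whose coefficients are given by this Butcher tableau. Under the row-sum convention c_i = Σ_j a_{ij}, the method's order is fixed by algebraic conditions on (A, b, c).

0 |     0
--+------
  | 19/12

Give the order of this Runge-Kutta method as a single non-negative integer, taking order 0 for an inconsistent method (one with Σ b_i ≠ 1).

0

b = (19/12)
c = (0)
Σ b_i: 19/12·1 = 19/12 ≠ 1 ⇒ order 0.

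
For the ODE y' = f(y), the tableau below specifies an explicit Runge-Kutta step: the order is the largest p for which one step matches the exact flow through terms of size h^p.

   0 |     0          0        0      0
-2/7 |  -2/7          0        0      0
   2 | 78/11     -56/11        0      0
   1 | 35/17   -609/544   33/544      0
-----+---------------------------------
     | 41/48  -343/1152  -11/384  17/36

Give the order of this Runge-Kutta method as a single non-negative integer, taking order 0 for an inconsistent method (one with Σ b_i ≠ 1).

4

b = (41/48, -343/1152, -11/384, 17/36)
c = (0, -2/7, 2, 1)
Ac = (0, 0, 16/11, 15/34)
Σ b_i: 41/48·1 + (-343/1152)·1 + (-11/384)·1 + 17/36·1 = 1 ✓
b·c: (-343/1152)·(-2/7) + (-11/384)·2 + 17/36·1 = 1/2 ✓
b·c²: (-343/1152)·4/49 + (-11/384)·4 + 17/36·1 = 1/3 ✓
b·Ac: (-11/384)·16/11 + 17/36·15/34 = 1/6 ✓
b·c³: (-343/1152)·(-8/343) + (-11/384)·8 + 17/36·1 = 1/4 ✓
b·(c∘Ac): (-11/384)·32/11 + 17/36·15/34 = 1/8 ✓
b·Ac²: (-11/384)·(-32/77) + 17/36·18/119 = 1/12 ✓
b·A²c: 17/36·3/34 = 1/24 ✓; 4 stages ⇒ order 4.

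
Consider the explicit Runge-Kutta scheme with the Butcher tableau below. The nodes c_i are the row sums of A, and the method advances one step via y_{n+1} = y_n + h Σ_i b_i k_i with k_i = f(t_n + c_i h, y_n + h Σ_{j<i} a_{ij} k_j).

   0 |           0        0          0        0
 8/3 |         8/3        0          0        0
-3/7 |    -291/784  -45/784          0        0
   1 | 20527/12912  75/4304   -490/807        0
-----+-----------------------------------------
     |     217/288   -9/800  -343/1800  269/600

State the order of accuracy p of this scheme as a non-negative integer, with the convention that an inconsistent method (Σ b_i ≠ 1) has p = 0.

4

b = (217/288, -9/800, -343/1800, 269/600)
c = (0, 8/3, -3/7, 1)
Ac = (0, 0, -15/98, 165/538)
Σ b_i: 217/288·1 + (-9/800)·1 + (-343/1800)·1 + 269/600·1 = 1 ✓
b·c: (-9/800)·8/3 + (-343/1800)·(-3/7) + 269/600·1 = 1/2 ✓
b·c²: (-9/800)·64/9 + (-343/1800)·9/49 + 269/600·1 = 1/3 ✓
b·Ac: (-343/1800)·(-15/98) + 269/600·165/538 = 1/6 ✓
b·c³: (-9/800)·512/27 + (-343/1800)·(-27/343) + 269/600·1 = 1/4 ✓
b·(c∘Ac): (-343/1800)·45/686 + 269/600·165/538 = 1/8 ✓
b·Ac²: (-343/1800)·(-20/49) + 269/600·10/807 = 1/12 ✓
b·A²c: 269/600·25/269 = 1/24 ✓; 4 stages ⇒ order 4.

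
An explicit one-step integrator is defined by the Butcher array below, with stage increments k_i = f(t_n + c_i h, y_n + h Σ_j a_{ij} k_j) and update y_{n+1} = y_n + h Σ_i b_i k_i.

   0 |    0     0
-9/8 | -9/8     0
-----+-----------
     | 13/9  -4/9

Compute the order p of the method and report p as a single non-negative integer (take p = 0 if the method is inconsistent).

2

b = (13/9, -4/9)
c = (0, -9/8)
Σ b_i: 13/9·1 + (-4/9)·1 = 1 ✓
b·c: (-4/9)·(-9/8) = 1/2 ✓; 2 stages ⇒ order 2.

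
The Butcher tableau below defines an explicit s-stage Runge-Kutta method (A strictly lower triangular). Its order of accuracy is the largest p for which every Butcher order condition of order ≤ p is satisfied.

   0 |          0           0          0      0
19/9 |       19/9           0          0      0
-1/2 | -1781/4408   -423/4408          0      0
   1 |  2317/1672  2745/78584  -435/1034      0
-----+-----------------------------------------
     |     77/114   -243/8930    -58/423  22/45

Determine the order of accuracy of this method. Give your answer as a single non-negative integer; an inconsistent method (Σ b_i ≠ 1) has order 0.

b = (77/114, -243/8930, -58/423, 22/45)
c = (0, 19/9, -1/2, 1)
Ac = (0, 0, -47/232, 25/88)
Σ b_i: 77/114·1 + (-243/8930)·1 + (-58/423)·1 + 22/45·1 = 1 ✓
b·c: (-243/8930)·19/9 + (-58/423)·(-1/2) + 22/45·1 = 1/2 ✓
b·c²: (-243/8930)·361/81 + (-58/423)·1/4 + 22/45·1 = 1/3 ✓
b·Ac: (-58/423)·(-47/232) + 22/45·25/88 = 1/6 ✓
b·c³: (-243/8930)·6859/729 + (-58/423)·(-1/8) + 22/45·1 = 1/4 ✓
b·(c∘Ac): (-58/423)·47/464 + 22/45·25/88 = 1/8 ✓
b·Ac²: (-58/423)·(-893/2088) + 22/45·5/99 = 1/12 ✓
b·A²c: 22/45·15/176 = 1/24 ✓; 4 stages ⇒ order 4.

4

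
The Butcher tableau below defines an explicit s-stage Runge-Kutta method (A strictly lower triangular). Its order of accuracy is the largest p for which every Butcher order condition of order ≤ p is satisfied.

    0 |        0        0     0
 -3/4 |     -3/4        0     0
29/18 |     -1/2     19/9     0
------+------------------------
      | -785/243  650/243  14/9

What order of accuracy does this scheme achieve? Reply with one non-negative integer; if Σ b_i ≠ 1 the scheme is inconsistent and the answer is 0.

2

b = (-785/243, 650/243, 14/9)
c = (0, -3/4, 29/18)
Ac = (0, 0, -19/12)
Σ b_i: (-785/243)·1 + 650/243·1 + 14/9·1 = 1 ✓
b·c: 650/243·(-3/4) + 14/9·29/18 = 1/2 ✓
b·c²: 650/243·9/16 + 14/9·841/324 = 32323/5832 ≠ 1/3 ⇒ order 2.
b·Ac: 14/9·(-19/12) = -133/54 ≠ 1/6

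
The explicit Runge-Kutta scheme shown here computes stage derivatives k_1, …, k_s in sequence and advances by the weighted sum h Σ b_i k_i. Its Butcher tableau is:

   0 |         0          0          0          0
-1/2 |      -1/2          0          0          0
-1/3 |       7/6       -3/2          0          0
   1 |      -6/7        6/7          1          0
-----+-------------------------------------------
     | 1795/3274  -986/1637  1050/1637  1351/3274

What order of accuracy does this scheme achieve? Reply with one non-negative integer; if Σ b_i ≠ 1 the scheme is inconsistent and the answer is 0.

3

b = (1795/3274, -986/1637, 1050/1637, 1351/3274)
c = (0, -1/2, -1/3, 1)
Ac = (0, 0, 3/4, -16/21)
Σ b_i: 1795/3274·1 + (-986/1637)·1 + 1050/1637·1 + 1351/3274·1 = 1 ✓
b·c: (-986/1637)·(-1/2) + 1050/1637·(-1/3) + 1351/3274·1 = 1/2 ✓
b·c²: (-986/1637)·1/4 + 1050/1637·1/9 + 1351/3274·1 = 1/3 ✓
b·Ac: 1050/1637·3/4 + 1351/3274·(-16/21) = 1/6 ✓
b·c³: (-986/1637)·(-1/8) + 1050/1637·(-1/27) + 1351/3274·1 = 27355/58932 ≠ 1/4 ⇒ order 3.
b·(c∘Ac): 1050/1637·(-1/4) + 1351/3274·(-16/21) = -4663/9822 ≠ 1/8
b·Ac²: 1050/1637·(-3/8) + 1351/3274·41/126 = -3131/29466 ≠ 1/12
b·A²c: 1351/3274·3/4 = 4053/13096 ≠ 1/24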